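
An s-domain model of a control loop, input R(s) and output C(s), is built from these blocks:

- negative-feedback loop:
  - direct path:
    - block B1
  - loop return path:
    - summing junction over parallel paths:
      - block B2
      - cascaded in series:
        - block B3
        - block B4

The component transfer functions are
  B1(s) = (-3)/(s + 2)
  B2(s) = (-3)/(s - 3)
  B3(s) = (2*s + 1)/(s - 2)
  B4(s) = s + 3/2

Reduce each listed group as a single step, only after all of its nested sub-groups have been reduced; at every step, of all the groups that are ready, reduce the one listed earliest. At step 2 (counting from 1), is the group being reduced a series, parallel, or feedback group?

(1) multiply B3, B4 (series)
(2) sum the parallel branches B2, (B3*B4)
(3) feedback reduction of B1, (B2+(B3*B4))
Step 2: parallel.

Answer: parallel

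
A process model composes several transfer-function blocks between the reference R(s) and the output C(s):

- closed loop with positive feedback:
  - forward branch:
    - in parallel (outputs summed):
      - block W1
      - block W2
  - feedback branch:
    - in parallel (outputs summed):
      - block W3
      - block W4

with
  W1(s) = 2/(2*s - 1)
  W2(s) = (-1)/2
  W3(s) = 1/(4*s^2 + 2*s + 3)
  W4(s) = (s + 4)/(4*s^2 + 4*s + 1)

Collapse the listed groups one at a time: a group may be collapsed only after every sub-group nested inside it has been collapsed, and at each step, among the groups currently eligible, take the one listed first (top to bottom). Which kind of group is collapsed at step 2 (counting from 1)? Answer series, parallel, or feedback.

Step 1 - parallel reduction of W1, W2
Step 2 - combine W3, W4 in parallel
Step 3 - collapse the loop ((W1+W2) forward, (W3+W4) return)
The group at step 2 is a parallel group.

Answer: parallel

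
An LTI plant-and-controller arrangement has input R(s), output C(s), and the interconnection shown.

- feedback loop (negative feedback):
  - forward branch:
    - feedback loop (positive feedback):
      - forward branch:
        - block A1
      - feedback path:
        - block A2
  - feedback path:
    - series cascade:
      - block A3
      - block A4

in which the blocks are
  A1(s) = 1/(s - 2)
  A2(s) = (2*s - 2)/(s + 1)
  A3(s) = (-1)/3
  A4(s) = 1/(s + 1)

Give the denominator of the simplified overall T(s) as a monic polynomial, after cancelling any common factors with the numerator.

1. reduce the feedback loop with forward A1 and return A2: (s + 1)/(s^2 - 3*s)
2. cascade A3, A4: (-1)/(3*s + 3)
3. apply the feedback formula to [A1/(1-A1*A2)], (A3*A4): (3*s + 3)/(3*s^2 - 9*s - 1)
Step 3 gives the fully reduced T(s), with no common factor left to cancel. The denominator's leading coefficient is 3, so divide each of its coefficients by 3 to get the monic form.

Hence the answer: s^2 - 3*s - 1/3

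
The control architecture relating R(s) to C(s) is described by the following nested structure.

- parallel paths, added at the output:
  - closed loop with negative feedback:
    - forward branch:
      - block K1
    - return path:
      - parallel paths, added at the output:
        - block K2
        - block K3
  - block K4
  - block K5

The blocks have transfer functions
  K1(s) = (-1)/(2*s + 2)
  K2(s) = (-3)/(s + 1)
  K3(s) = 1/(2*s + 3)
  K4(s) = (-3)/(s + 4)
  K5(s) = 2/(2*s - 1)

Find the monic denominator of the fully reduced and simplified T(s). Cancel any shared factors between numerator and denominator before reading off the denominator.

Step 1 - parallel reduction of K2, K3 gives (-5*s - 8)/(2*s^2 + 5*s + 3)
Step 2 - close the feedback loop around K1, (K2+K3) gives (-2*s^2 - 5*s - 3)/(4*s^3 + 14*s^2 + 21*s + 14)
Step 3 - combine [K1/(1+K1*(K2+K3))], K4, K5 in parallel gives (-20*s^4 - 36*s^3 + 37*s^2 + 174*s + 166)/(8*s^5 + 56*s^4 + 124*s^3 + 119*s^2 + 14*s - 56)
Step 3 gives the fully reduced T(s), with no common factor left to cancel. The denominator's leading coefficient is 8, so divide each of its coefficients by 8 to get the monic form.

Therefore the answer is s^5 + 7*s^4 + 31*s^3/2 + 119*s^2/8 + 7*s/4 - 7.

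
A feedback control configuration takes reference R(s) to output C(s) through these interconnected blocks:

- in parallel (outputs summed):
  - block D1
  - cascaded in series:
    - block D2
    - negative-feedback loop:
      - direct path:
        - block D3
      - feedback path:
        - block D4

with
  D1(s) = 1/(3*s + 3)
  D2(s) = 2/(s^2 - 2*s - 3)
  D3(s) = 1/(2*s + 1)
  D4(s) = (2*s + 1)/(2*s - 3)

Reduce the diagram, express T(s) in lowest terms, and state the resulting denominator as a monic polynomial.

First reduce the diagram to T(s).

1. close the feedback loop around D3, D4 -> (2*s - 3)/(4*s^2 - 2*s - 2)
2. cascade D2, [D3/(1+D3*D4)] -> (2*s - 3)/(2*s^4 - 5*s^3 - 5*s^2 + 5*s + 3)
3. reduce the parallel group D1, (D2*[D3/(1+D3*D4)]) -> (2*s^3 - 7*s^2 + 8*s - 6)/(6*s^4 - 15*s^3 - 15*s^2 + 15*s + 9)
That last expression is T(s), already simplified. Scaling its denominator by 1/6 (the reciprocal of the leading coefficient) yields the monic denominator.

Answer: s^4 - 5*s^3/2 - 5*s^2/2 + 5*s/2 + 3/2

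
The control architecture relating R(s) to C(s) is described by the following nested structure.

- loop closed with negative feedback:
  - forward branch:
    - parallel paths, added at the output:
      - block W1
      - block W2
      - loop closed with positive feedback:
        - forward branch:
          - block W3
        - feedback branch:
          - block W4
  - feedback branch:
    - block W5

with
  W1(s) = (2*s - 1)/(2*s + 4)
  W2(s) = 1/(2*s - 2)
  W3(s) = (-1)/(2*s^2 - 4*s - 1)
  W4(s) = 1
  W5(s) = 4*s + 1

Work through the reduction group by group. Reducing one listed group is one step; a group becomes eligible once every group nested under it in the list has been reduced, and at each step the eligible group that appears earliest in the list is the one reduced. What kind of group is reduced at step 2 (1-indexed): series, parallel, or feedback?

Answer: parallel

Working:
Step 1: apply the feedback formula to W3, W4
Step 2: parallel reduction of W1, W2, [W3/(1-W3*W4)]
Step 3: reduce the feedback loop with forward (W1+W2+[W3/(1-W3*W4)]) and return W5
The group at step 2 is a parallel group.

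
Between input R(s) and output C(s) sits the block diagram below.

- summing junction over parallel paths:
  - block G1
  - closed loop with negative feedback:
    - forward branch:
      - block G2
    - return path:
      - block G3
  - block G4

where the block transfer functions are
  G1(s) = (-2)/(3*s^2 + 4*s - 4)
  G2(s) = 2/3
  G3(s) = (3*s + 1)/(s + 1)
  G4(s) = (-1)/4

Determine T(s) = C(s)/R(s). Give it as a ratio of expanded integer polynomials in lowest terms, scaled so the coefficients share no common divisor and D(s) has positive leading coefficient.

First reduce the diagram to T(s).

Step 1. reduce the feedback loop with forward G2 and return G3: (2*s + 2)/(9*s + 5)
Step 2. parallel reduction of G1, [G2/(1+G2*G3)], G4; the result is T(s) itself (integer coefficients, no common factor, positive leading denominator coefficient)

Answer: (-3*s^3 + 5*s^2 - 56*s - 52)/(108*s^3 + 204*s^2 - 64*s - 80)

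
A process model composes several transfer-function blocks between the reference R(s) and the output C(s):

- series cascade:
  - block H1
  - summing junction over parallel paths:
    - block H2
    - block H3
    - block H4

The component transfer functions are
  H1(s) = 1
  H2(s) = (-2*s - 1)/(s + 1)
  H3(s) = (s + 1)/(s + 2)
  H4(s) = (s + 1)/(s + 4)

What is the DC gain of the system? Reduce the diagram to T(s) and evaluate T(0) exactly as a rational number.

[1] add H2, H3, H4 (parallel): (-3*s^2 - 8*s - 2)/(s^3 + 7*s^2 + 14*s + 8)
[2] combine H1, (H2+H3+H4) in series: (-3*s^2 - 8*s - 2)/(s^3 + 7*s^2 + 14*s + 8)
The step-2 result is T(s). Setting s = 0: T(0) = -2/8 = -1/4.

Hence the answer: -1/4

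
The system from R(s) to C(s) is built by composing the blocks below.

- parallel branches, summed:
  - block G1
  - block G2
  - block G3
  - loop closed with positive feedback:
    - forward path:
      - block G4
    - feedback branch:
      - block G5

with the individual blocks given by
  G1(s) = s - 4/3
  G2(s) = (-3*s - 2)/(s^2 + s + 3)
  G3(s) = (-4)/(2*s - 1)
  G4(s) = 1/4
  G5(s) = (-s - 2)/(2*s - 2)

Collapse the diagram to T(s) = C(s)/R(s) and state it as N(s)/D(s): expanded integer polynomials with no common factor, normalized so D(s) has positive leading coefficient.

Step 1. feedback reduction of G4, G5, giving (2*s - 2)/(9*s - 6)
Step 2. add G1, G2, G3, [G4/(1-G4*G5)] (parallel); the result is T(s) itself (integer coefficients, no common factor, positive leading denominator coefficient)

Answer: (18*s^5 - 23*s^4 - 49*s^3 - 86*s^2 + 18*s + 42)/(18*s^4 - 3*s^3 + 39*s^2 - 57*s + 18)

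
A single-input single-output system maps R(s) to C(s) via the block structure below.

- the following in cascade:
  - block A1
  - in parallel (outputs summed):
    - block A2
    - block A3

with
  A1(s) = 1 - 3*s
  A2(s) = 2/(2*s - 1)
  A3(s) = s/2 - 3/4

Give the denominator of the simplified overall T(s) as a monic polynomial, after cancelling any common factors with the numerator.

(1) add A2, A3 (parallel) gives (4*s^2 - 8*s + 11)/(8*s - 4)
(2) series reduction of A1, (A2+A3) gives (-12*s^3 + 28*s^2 - 41*s + 11)/(8*s - 4)
The result of step 2 is T(s) in lowest terms. Its denominator has leading coefficient 8; dividing the denominator through by 8 makes it monic.

Therefore the answer is s - 1/2.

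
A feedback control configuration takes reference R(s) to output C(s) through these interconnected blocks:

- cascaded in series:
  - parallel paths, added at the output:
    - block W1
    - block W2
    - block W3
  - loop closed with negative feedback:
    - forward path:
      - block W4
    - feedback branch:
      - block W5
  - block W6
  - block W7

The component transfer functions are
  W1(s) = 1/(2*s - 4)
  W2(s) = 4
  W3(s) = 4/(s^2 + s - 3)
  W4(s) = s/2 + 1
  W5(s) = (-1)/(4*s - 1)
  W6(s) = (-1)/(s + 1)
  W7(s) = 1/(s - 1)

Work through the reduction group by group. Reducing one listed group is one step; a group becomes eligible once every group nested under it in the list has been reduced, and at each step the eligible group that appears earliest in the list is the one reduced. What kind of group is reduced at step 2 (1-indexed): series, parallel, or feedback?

Reducing step by step:

1. add W1, W2, W3 (parallel)
2. collapse the loop (W4 forward, W5 return)
3. series reduction of (W1+W2+W3), [W4/(1+W4*W5)], W6, W7
At step 2 the group reduced is feedback.

Answer: feedback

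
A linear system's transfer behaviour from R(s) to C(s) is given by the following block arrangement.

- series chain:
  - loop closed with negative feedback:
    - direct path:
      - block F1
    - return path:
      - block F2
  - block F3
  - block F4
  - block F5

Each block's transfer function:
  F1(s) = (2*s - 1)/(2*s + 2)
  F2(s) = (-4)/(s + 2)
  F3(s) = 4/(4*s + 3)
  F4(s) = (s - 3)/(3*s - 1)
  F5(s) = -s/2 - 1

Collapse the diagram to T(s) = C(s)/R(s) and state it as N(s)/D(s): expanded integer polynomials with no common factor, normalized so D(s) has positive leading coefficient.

Answer: (-2*s^4 - s^3 + 17*s^2 + 16*s - 12)/(12*s^4 - 7*s^3 + 40*s^2 + 23*s - 12)

Working:
Step 1: reduce the feedback loop with forward F1 and return F2 -> (2*s^2 + 3*s - 2)/(2*s^2 - 2*s + 8)
Step 2: series reduction of [F1/(1+F1*F2)], F3, F4, F5, which is the overall transfer function T(s) = C(s)/R(s) in lowest terms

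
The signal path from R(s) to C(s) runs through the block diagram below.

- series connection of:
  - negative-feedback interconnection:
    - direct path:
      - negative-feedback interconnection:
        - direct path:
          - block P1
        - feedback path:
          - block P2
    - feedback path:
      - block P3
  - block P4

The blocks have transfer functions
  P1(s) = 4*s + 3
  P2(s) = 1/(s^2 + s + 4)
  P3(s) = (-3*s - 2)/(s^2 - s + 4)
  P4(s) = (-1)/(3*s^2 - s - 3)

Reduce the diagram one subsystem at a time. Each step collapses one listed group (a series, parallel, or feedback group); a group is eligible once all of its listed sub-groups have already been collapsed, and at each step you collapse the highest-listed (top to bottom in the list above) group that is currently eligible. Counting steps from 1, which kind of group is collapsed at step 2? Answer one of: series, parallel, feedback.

1. close the feedback loop around P1, P2
2. apply the feedback formula to [P1/(1+P1*P2)], P3
3. multiply [[P1/(1+P1*P2)]/(1+[P1/(1+P1*P2)]*P3)], P4 (series)
So the answer for step 2 is feedback.

Final answer: feedback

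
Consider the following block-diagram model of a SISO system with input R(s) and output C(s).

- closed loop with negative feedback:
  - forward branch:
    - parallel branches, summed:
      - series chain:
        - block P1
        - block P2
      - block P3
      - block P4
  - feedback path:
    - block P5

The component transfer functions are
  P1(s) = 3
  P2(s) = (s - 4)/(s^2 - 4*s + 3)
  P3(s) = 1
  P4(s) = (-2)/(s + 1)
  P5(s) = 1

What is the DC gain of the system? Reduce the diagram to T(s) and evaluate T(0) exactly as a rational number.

[1] reduce the series chain P1, P2 = (3*s - 12)/(s^2 - 4*s + 3)
[2] add (P1*P2), P3, P4 (parallel) = (s^3 - 2*s^2 - 2*s - 15)/(s^3 - 3*s^2 - s + 3)
[3] collapse the loop (((P1*P2)+P3+P4) forward, P5 return) = (s^3 - 2*s^2 - 2*s - 15)/(2*s^3 - 5*s^2 - 3*s - 12)
That last expression is T(s); at s = 0 only the constant terms survive, so T(0) = -15/(-12) = 5/4.

Final answer: 5/4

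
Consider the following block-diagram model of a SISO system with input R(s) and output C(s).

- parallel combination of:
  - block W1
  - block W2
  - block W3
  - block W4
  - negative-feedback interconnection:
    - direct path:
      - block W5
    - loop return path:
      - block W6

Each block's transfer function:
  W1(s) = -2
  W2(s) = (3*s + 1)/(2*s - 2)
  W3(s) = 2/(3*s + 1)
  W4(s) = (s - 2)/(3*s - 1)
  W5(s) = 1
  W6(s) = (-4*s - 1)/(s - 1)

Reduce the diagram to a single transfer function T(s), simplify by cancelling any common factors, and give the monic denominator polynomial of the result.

Step 1. close the feedback loop around W5, W6, giving (1 - s)/(3*s + 2)
Step 2. parallel reduction of W1, W2, W3, W4, [W5/(1+W5*W6)], giving (-27*s^4 + 153*s^3 + 39*s^2 - 13*s + 8)/(54*s^4 - 18*s^3 - 42*s^2 + 2*s + 4)
No further cancellation is possible in the step-2 result, so that is T(s). Its denominator becomes monic after dividing by the leading coefficient 54.

Hence the answer: s^4 - s^3/3 - 7*s^2/9 + s/27 + 2/27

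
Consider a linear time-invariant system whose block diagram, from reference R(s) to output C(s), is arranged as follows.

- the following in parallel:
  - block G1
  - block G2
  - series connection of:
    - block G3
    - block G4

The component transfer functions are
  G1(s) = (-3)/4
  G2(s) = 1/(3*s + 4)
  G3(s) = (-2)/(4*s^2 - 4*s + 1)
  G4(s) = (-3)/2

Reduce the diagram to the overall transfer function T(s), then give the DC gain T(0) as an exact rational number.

Step 1. combine G3, G4 in series = 3/(4*s^2 - 4*s + 1)
Step 2. reduce the parallel group G1, G2, (G3*G4) = (-36*s^3 + 4*s^2 + 59*s + 40)/(48*s^3 + 16*s^2 - 52*s + 16)
That last expression is T(s); at s = 0 only the constant terms survive, so T(0) = 40/16 = 5/2.

Hence the answer: 5/2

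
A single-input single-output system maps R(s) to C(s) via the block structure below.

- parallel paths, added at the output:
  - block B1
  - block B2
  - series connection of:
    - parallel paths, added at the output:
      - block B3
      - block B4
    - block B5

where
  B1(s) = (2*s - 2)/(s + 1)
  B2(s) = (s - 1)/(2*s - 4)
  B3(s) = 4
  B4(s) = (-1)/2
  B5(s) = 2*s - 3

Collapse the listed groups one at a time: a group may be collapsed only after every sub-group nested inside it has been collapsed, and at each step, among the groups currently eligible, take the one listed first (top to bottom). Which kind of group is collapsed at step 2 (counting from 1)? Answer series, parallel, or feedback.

Step 1. parallel reduction of B3, B4
Step 2. reduce the series chain (B3+B4), B5
Step 3. add B1, B2, ((B3+B4)*B5) (parallel)
The group at step 2 is a series group.

Final answer: series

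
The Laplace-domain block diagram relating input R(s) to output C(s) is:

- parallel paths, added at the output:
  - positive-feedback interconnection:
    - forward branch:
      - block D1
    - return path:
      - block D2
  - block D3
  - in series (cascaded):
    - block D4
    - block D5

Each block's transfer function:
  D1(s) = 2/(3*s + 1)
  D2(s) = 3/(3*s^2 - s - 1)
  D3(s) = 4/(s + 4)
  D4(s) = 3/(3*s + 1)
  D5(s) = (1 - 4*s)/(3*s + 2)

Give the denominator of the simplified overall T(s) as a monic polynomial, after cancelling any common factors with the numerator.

Step 1: feedback reduction of D1, D2 gives (6*s^2 - 2*s - 2)/(9*s^3 - 4*s - 7)
Step 2: combine D4, D5 in series gives (3 - 12*s)/(9*s^2 + 9*s + 2)
Step 3: parallel reduction of [D1/(1-D1*D2)], D3, (D4*D5) gives (270*s^5 + 171*s^4 + 204*s^3 - 250*s^2 - 109*s - 156)/(81*s^6 + 405*s^5 + 306*s^4 - 171*s^3 - 467*s^2 - 298*s - 56)
No further cancellation is possible in the step-3 result, so that is T(s). Its denominator becomes monic after dividing by the leading coefficient 81.

Therefore the answer is s^6 + 5*s^5 + 34*s^4/9 - 19*s^3/9 - 467*s^2/81 - 298*s/81 - 56/81.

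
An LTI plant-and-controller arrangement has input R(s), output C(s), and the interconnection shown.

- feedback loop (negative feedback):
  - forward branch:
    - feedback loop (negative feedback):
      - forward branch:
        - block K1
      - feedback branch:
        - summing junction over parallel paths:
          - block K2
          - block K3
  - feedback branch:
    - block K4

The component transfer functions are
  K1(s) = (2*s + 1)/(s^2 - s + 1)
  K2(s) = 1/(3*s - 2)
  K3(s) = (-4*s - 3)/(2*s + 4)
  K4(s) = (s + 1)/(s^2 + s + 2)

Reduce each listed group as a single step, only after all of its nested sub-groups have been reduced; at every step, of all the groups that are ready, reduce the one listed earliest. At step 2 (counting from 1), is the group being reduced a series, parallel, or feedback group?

Answer: feedback

Working:
Step 1: add K2, K3 (parallel)
Step 2: apply the feedback formula to K1, (K2+K3)
Step 3: feedback reduction of [K1/(1+K1*(K2+K3))], K4
Step 2 collapses a feedback group.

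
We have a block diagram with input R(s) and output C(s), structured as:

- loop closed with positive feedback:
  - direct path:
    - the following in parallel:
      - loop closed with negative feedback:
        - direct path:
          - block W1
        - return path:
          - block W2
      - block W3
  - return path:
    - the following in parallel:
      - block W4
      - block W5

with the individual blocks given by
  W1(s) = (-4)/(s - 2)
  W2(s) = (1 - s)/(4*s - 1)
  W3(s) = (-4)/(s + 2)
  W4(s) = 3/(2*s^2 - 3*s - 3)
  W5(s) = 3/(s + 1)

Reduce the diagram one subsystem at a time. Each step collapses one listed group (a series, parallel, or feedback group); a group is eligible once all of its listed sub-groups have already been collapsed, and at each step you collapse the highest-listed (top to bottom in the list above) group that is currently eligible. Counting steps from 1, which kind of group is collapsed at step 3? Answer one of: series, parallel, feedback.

Answer: parallel

Working:
Step 1: apply the feedback formula to W1, W2
Step 2: reduce the parallel group [W1/(1+W1*W2)], W3
Step 3: reduce the parallel group W4, W5
Step 4: reduce the feedback loop with forward ([W1/(1+W1*W2)]+W3) and return (W4+W5)
The group at step 3 is a parallel group.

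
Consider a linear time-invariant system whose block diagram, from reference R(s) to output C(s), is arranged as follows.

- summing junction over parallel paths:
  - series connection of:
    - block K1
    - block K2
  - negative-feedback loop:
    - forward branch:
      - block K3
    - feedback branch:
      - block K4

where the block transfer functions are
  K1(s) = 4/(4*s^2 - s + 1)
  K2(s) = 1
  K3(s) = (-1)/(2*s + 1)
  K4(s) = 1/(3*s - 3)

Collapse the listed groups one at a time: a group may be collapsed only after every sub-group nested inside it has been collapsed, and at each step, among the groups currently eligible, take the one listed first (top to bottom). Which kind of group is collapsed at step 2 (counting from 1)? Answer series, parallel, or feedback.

Answer: feedback

Working:
[1] multiply K1, K2 (series)
[2] reduce the feedback loop with forward K3 and return K4
[3] add (K1*K2), [K3/(1+K3*K4)] (parallel)
At step 2 the group reduced is feedback.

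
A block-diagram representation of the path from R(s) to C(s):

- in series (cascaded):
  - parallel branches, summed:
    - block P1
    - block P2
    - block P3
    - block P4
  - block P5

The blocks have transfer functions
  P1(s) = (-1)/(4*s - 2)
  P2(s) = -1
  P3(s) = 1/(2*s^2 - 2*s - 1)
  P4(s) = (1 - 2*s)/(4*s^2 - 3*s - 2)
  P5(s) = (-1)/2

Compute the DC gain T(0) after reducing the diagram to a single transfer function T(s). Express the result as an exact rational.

Step 1: reduce the parallel group P1, P2, P3, P4, giving (-32*s^5 + 48*s^4 + 42*s^3 - 62*s^2 - 7*s + 8)/(32*s^5 - 72*s^4 + 20*s^3 + 32*s^2 - 6*s - 4)
Step 2: reduce the series chain (P1+P2+P3+P4), P5, giving (32*s^5 - 48*s^4 - 42*s^3 + 62*s^2 + 7*s - 8)/(64*s^5 - 144*s^4 + 40*s^3 + 64*s^2 - 12*s - 8)
DC gain: substitute s = 0 into T(s) from step 2: T(0) = -8/(-8) = 1.

Answer: 1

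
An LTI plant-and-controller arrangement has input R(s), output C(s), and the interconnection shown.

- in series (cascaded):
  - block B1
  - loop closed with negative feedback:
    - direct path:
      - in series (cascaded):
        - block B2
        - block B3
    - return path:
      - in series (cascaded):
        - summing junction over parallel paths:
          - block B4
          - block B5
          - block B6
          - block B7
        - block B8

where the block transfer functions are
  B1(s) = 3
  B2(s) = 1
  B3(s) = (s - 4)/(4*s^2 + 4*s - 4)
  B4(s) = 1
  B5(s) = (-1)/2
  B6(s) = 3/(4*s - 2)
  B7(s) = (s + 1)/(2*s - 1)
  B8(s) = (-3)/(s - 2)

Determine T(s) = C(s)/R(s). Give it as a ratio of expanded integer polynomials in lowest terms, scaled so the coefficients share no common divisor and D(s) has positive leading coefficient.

Step 1. cascade B2, B3, giving (s - 4)/(4*s^2 + 4*s - 4)
Step 2. combine B4, B5, B6, B7 in parallel, giving (2*s + 2)/(2*s - 1)
Step 3. combine (B4+B5+B6+B7), B8 in series, giving (-6*s - 6)/(2*s^2 - 5*s + 2)
Step 4. feedback reduction of (B2*B3), ((B4+B5+B6+B7)*B8), giving (2*s^3 - 13*s^2 + 22*s - 8)/(8*s^4 - 12*s^3 - 26*s^2 + 46*s + 16)
Step 5. cascade B1, [(B2*B3)/(1+(B2*B3)*((B4+B5+B6+B7)*B8))]; the result is T(s) itself (integer coefficients, no common factor, positive leading denominator coefficient)

Therefore the answer is (6*s^3 - 39*s^2 + 66*s - 24)/(8*s^4 - 12*s^3 - 26*s^2 + 46*s + 16).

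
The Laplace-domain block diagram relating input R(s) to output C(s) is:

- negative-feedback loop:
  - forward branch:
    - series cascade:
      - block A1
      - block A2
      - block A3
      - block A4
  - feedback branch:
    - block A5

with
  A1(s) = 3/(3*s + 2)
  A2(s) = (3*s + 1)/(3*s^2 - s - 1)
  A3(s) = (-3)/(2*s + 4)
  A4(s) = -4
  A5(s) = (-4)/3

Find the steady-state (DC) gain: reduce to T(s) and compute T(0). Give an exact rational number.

Reducing step by step:

Step 1: multiply A1, A2, A3, A4 (series) = (54*s + 18)/(9*s^4 + 21*s^3 + s^2 - 12*s - 4)
Step 2: collapse the loop ((A1*A2*A3*A4) forward, A5 return) = (54*s + 18)/(9*s^4 + 21*s^3 + s^2 - 84*s - 28)
DC gain: substitute s = 0 into T(s) from step 2: T(0) = 18/(-28) = -9/14.

Answer: -9/14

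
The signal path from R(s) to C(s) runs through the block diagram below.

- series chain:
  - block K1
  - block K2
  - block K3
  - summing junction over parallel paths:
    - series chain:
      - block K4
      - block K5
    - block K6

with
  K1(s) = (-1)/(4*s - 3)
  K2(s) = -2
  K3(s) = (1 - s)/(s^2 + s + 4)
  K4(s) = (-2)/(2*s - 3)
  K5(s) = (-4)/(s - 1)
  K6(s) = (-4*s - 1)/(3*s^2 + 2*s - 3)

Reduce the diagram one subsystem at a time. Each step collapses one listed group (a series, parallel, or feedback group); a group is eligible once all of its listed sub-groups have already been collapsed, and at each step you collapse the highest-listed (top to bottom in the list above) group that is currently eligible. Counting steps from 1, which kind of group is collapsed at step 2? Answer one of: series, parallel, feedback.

[1] multiply K4, K5 (series)
[2] combine (K4*K5), K6 in parallel
[3] multiply K1, K2, K3, ((K4*K5)+K6) (series)
Step 2 collapses a parallel group.

Hence the answer: parallel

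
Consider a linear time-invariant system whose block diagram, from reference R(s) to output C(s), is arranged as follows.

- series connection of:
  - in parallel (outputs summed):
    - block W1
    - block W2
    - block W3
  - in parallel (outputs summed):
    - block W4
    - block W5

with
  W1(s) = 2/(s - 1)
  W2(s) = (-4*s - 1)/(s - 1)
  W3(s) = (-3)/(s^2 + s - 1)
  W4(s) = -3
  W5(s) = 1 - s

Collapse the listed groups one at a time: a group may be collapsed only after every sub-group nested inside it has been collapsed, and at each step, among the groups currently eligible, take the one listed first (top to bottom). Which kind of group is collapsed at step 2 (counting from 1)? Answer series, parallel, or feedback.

Step 1: parallel reduction of W1, W2, W3
Step 2: reduce the parallel group W4, W5
Step 3: multiply (W1+W2+W3), (W4+W5) (series)
Step 2: parallel.

Answer: parallel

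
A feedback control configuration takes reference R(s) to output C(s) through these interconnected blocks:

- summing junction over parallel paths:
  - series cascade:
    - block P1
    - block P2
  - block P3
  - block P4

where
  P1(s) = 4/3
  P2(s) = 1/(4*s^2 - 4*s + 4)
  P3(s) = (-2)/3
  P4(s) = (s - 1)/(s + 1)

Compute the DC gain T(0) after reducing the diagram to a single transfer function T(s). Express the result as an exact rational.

Reducing step by step:

[1] cascade P1, P2 = 1/(3*s^2 - 3*s + 3)
[2] add (P1*P2), P3, P4 (parallel) = (s^3 - 6*s^2 + 7*s - 4)/(3*s^3 + 3)
That last expression is T(s); at s = 0 only the constant terms survive, so T(0) = -4/3.

Answer: -4/3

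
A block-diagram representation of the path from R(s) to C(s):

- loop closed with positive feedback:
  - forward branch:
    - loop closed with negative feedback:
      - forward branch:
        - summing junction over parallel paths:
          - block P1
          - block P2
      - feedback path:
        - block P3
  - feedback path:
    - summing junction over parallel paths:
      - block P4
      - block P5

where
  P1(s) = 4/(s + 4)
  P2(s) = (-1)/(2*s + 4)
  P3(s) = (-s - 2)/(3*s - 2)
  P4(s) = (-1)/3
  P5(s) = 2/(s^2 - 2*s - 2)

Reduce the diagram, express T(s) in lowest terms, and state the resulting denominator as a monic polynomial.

[1] combine P1, P2 in parallel = (7*s + 12)/(2*s^2 + 12*s + 16)
[2] feedback reduction of (P1+P2), P3 = (21*s^2 + 22*s - 24)/(6*s^3 + 25*s^2 - 2*s - 56)
[3] parallel reduction of P4, P5 = (-s^2 + 2*s + 8)/(3*s^2 - 6*s - 6)
[4] apply the feedback formula to [(P1+P2)/(1+(P1+P2)*P3)], (P4+P5) = (63*s^4 - 60*s^3 - 330*s^2 + 12*s + 144)/(18*s^5 + 60*s^4 - 212*s^3 - 542*s^2 + 220*s + 528)
Step 4 gives the fully reduced T(s), with no common factor left to cancel. The denominator's leading coefficient is 18, so divide each of its coefficients by 18 to get the monic form.

Final answer: s^5 + 10*s^4/3 - 106*s^3/9 - 271*s^2/9 + 110*s/9 + 88/3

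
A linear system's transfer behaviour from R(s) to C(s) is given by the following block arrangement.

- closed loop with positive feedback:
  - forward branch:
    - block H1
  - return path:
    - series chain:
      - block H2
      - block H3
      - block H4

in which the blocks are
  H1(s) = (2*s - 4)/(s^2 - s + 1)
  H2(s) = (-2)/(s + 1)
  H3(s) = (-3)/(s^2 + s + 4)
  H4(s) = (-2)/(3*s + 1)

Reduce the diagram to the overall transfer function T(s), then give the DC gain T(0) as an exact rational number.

[1] combine H2, H3, H4 in series -> (-12)/(3*s^4 + 7*s^3 + 17*s^2 + 17*s + 4)
[2] reduce the feedback loop with forward H1 and return (H2*H3*H4) -> (6*s^5 + 2*s^4 + 6*s^3 - 34*s^2 - 60*s - 16)/(3*s^6 + 4*s^5 + 13*s^4 + 7*s^3 + 4*s^2 + 37*s - 44)
Step 2 gives the overall T(s). Then T(0) = -16/(-44) = 4/11.

Hence the answer: 4/11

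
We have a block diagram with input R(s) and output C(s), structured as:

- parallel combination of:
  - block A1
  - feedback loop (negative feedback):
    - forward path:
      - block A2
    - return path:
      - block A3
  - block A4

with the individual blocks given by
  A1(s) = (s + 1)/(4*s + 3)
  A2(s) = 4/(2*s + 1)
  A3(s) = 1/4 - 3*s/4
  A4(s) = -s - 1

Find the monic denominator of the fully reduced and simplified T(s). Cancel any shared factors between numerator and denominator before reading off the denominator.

Answer: s^2 - 5*s/4 - 3/2

Working:
1. apply the feedback formula to A2, A3; result (-4)/(s - 2)
2. parallel reduction of A1, [A2/(1+A2*A3)], A4; result (-4*s^3 + 2*s^2 - 6*s - 8)/(4*s^2 - 5*s - 6)
Step 2 gives the fully reduced T(s), with no common factor left to cancel. The denominator's leading coefficient is 4, so divide each of its coefficients by 4 to get the monic form.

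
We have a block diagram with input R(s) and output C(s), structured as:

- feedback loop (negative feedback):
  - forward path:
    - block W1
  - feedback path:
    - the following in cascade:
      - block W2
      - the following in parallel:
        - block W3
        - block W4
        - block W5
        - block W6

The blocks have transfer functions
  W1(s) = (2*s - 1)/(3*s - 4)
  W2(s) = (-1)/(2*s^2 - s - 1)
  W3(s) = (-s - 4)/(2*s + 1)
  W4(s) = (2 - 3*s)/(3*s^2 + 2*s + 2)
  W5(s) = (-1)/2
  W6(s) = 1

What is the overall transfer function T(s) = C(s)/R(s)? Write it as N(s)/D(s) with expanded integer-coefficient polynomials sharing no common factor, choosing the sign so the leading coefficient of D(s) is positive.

Step 1 - reduce the parallel group W3, W4, W5, W6: (-33*s^2 - 12*s - 10)/(12*s^3 + 14*s^2 + 12*s + 4)
Step 2 - combine W2, (W3+W4+W5+W6) in series: (33*s^2 + 12*s + 10)/(24*s^5 + 16*s^4 - 2*s^3 - 18*s^2 - 16*s - 4)
Step 3 - feedback reduction of W1, (W2*(W3+W4+W5+W6)), which is the overall transfer function T(s) = C(s)/R(s) in lowest terms

Answer: (48*s^6 + 8*s^5 - 20*s^4 - 34*s^3 - 14*s^2 + 8*s + 4)/(72*s^6 - 48*s^5 - 70*s^4 + 20*s^3 + 15*s^2 + 60*s + 6)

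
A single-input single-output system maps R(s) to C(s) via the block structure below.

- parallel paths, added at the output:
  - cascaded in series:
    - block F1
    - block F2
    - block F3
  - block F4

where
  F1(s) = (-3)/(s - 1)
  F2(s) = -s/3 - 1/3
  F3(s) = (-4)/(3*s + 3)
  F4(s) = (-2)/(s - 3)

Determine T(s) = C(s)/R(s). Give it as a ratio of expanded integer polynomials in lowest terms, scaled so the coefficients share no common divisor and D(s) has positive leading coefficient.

1. reduce the series chain F1, F2, F3 gives (-4)/(3*s - 3)
2. add (F1*F2*F3), F4 (parallel) - this is the overall T(s), already in the required normalized form

Answer: (18 - 10*s)/(3*s^2 - 12*s + 9)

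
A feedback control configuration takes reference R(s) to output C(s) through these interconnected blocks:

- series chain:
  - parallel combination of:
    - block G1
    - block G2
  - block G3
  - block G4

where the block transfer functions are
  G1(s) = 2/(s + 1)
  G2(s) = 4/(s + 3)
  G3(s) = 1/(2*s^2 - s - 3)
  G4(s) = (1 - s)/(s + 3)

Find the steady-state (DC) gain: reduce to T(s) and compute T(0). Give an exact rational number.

Answer: -10/27

Working:
1. add G1, G2 (parallel): (6*s + 10)/(s^2 + 4*s + 3)
2. reduce the series chain (G1+G2), G3, G4: (-6*s^2 - 4*s + 10)/(2*s^5 + 13*s^4 + 20*s^3 - 18*s^2 - 54*s - 27)
That last expression is T(s); at s = 0 only the constant terms survive, so T(0) = 10/(-27) = -10/27.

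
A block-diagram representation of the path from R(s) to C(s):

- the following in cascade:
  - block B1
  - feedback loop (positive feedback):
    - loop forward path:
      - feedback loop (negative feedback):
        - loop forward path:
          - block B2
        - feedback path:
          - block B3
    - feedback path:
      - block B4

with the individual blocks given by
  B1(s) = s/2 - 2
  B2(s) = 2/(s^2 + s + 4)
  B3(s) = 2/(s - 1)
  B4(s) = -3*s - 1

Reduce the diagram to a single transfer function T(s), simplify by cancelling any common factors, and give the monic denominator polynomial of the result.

Reducing step by step:

1. close the feedback loop around B2, B3 gives (2*s - 2)/(s^3 + 3*s)
2. close the feedback loop around [B2/(1+B2*B3)], B4 gives (2*s - 2)/(s^3 + 6*s^2 - s - 2)
3. series reduction of B1, [[B2/(1+B2*B3)]/(1-[B2/(1+B2*B3)]*B4)] gives (s^2 - 5*s + 4)/(s^3 + 6*s^2 - s - 2)
The result of step 3 is T(s) in lowest terms. Its denominator already has leading coefficient 1, so it is monic as it stands.

Answer: s^3 + 6*s^2 - s - 2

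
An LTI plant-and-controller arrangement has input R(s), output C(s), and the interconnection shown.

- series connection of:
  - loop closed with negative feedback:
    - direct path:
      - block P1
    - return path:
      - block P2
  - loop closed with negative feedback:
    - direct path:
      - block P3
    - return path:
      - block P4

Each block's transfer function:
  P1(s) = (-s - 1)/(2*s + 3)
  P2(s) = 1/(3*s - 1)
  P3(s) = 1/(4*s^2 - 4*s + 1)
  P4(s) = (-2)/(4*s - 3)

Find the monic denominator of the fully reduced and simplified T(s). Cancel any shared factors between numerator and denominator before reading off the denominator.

Answer: s^5 - 3*s^4/4 - 17*s^3/12 + 89*s^2/48 - 47*s/48 + 5/24

Working:
Step 1. feedback reduction of P1, P2 -> (-3*s^2 - 2*s + 1)/(6*s^2 + 6*s - 4)
Step 2. feedback reduction of P3, P4 -> (4*s - 3)/(16*s^3 - 28*s^2 + 16*s - 5)
Step 3. multiply [P1/(1+P1*P2)], [P3/(1+P3*P4)] (series) -> (-12*s^3 + s^2 + 10*s - 3)/(96*s^5 - 72*s^4 - 136*s^3 + 178*s^2 - 94*s + 20)
The result of step 3 is T(s) in lowest terms. Its denominator has leading coefficient 96; dividing the denominator through by 96 makes it monic.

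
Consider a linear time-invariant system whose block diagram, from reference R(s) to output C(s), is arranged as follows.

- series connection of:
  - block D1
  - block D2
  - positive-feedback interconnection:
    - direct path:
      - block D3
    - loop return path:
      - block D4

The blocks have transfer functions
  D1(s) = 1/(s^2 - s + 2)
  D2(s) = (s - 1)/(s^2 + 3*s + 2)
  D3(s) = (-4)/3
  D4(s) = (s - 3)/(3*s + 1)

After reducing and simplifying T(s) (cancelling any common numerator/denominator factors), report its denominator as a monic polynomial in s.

Answer: s^5 + 17*s^4/13 - 5*s^3/13 + 43*s^2/13 + 16*s/13 - 36/13

Working:
1. reduce the feedback loop with forward D3 and return D4; result (-12*s - 4)/(13*s - 9)
2. cascade D1, D2, [D3/(1-D3*D4)]; result (-12*s^2 + 8*s + 4)/(13*s^5 + 17*s^4 - 5*s^3 + 43*s^2 + 16*s - 36)
No further cancellation is possible in the step-2 result, so that is T(s). Its denominator becomes monic after dividing by the leading coefficient 13.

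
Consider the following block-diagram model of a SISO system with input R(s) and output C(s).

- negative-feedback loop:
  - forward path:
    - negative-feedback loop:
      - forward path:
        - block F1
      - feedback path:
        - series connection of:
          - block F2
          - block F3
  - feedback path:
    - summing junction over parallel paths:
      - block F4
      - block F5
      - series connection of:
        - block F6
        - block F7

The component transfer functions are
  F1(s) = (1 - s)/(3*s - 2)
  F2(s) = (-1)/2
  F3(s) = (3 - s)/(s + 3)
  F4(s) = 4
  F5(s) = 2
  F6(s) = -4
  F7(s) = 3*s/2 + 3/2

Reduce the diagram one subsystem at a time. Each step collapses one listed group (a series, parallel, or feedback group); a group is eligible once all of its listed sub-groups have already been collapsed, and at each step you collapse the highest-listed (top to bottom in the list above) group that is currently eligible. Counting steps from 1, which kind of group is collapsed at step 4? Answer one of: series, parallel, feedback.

[1] series reduction of F2, F3
[2] reduce the feedback loop with forward F1 and return (F2*F3)
[3] series reduction of F6, F7
[4] reduce the parallel group F4, F5, (F6*F7)
[5] feedback reduction of [F1/(1+F1*(F2*F3))], (F4+F5+(F6*F7))
At step 4 the group reduced is parallel.

Answer: parallel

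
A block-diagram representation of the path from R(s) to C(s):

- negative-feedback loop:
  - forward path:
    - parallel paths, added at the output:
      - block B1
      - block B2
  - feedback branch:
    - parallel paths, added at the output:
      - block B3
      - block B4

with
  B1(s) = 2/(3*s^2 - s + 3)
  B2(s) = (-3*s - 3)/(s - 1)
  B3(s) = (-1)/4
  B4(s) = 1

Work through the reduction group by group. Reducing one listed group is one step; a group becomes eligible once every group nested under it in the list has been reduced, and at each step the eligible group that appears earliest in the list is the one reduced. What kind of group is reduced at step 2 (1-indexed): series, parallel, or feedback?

Answer: parallel

Working:
Step 1 - reduce the parallel group B1, B2
Step 2 - reduce the parallel group B3, B4
Step 3 - apply the feedback formula to (B1+B2), (B3+B4)
The group at step 2 is a parallel group.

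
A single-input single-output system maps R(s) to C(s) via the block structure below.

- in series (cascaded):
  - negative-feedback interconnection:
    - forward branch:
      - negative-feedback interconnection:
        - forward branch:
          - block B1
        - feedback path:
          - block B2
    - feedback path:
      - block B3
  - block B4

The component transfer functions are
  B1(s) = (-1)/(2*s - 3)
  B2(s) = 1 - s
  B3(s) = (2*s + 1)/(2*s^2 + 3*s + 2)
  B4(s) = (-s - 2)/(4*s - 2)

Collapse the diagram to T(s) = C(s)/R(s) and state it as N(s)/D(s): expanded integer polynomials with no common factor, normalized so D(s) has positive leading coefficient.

Step 1 - close the feedback loop around B1, B2 gives (-1)/(3*s - 4)
Step 2 - collapse the loop ([B1/(1+B1*B2)] forward, B3 return) gives (-2*s^2 - 3*s - 2)/(6*s^3 + s^2 - 8*s - 9)
Step 3 - combine [[B1/(1+B1*B2)]/(1+[B1/(1+B1*B2)]*B3)], B4 in series: this yields T(s), and no further normalization is needed

Hence the answer: (2*s^3 + 7*s^2 + 8*s + 4)/(24*s^4 - 8*s^3 - 34*s^2 - 20*s + 18)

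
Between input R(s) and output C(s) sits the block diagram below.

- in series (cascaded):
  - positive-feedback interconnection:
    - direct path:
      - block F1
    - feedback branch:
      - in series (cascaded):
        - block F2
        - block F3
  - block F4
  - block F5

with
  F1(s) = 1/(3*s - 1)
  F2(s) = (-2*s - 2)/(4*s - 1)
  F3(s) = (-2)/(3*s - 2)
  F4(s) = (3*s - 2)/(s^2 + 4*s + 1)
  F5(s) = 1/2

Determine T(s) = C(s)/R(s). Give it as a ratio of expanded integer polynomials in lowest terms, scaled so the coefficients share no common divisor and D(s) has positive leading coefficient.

First reduce the diagram to T(s).

(1) series reduction of F2, F3 gives (4*s + 4)/(12*s^2 - 11*s + 2)
(2) collapse the loop (F1 forward, (F2*F3) return) gives (12*s^2 - 11*s + 2)/(36*s^3 - 45*s^2 + 13*s - 6)
(3) combine [F1/(1-F1*(F2*F3))], F4, F5 in series, giving the overall T(s)

Answer: (36*s^3 - 57*s^2 + 28*s - 4)/(72*s^5 + 198*s^4 - 262*s^3 + 2*s^2 - 22*s - 12)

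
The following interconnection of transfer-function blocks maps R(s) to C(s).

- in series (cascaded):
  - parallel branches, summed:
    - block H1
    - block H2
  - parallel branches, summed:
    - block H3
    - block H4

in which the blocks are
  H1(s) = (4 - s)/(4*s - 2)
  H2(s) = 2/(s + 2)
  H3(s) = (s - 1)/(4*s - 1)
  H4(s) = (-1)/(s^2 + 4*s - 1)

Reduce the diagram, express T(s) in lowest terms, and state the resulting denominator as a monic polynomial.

Step 1: add H1, H2 (parallel): (-s^2 + 10*s + 4)/(4*s^2 + 6*s - 4)
Step 2: reduce the parallel group H3, H4: (s^3 + 3*s^2 - 9*s + 2)/(4*s^3 + 15*s^2 - 8*s + 1)
Step 3: combine (H1+H2), (H3+H4) in series: (-s^5 + 7*s^4 + 43*s^3 - 80*s^2 - 16*s + 8)/(16*s^5 + 84*s^4 + 42*s^3 - 104*s^2 + 38*s - 4)
T(s) is the step-3 result (common factors already cancelled). Leading coefficient of the denominator: 16. Divide through by 16 for the monic polynomial.

Final answer: s^5 + 21*s^4/4 + 21*s^3/8 - 13*s^2/2 + 19*s/8 - 1/4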